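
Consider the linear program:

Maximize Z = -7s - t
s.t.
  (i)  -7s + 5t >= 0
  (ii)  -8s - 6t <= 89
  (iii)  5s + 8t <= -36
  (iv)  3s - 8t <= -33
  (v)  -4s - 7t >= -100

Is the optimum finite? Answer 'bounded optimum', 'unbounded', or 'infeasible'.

bounded optimum

Extreme points and Z = -7s - t:
  (-248/17, 157/34) → Z = 195/2
  (-455/41, -3/82) → Z = 6373/82
  (-69/8, 57/64) → Z = 3807/64
The feasible region has finitely many vertices and no improving ray; the maximum is 195/2 at (-248/17, 157/34).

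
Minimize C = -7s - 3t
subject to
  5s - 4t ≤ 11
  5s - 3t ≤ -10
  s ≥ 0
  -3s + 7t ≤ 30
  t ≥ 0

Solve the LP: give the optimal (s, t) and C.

s = 10/13, t = 60/13, minimum C = -250/13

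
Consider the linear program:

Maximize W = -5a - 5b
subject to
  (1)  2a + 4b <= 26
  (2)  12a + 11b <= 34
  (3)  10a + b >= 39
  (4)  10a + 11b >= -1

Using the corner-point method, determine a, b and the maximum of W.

a = 43/10, b = -4, maximum W = -3/2

Feasible corners and W = -5a - 5b:
  (395/98, -64/49) → W = -1335/98
  (35/2, -16) → W = -15/2
  (43/10, -4) → W = -3/2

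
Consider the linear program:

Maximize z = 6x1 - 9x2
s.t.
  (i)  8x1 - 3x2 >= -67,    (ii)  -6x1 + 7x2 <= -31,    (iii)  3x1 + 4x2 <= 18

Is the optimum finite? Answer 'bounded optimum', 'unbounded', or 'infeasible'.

unbounded

From the feasible point (-281/19, -325/19), moving in the direction (4, -3) keeps every constraint satisfied while z increases without bound.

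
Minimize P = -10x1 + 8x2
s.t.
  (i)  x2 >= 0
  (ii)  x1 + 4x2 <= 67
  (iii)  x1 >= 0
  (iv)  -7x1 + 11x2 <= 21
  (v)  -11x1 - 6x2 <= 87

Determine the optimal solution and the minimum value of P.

x1 = 67, x2 = 0, minimum P = -670

Corner points and P = -10x1 + 8x2:
  (67, 0) → P = -670
  (0, 0) → P = 0
  (653/39, 490/39) → P = -870/13
  (0, 21/11) → P = 168/11

At the optimal vertex, x2 = 0 and x1 + 4x2 = 67.
Solving simultaneously gives x1 = 67, x2 = 0.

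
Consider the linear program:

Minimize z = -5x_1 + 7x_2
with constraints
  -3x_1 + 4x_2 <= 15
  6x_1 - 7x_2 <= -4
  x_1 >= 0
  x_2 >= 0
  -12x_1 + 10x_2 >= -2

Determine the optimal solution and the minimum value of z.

Feasible corners and z = -5x_1 + 7x_2:
  (0, 15/4) → z = 105/4
  (79/9, 31/3) → z = 256/9
  (0, 4/7) → z = 4
  (9/4, 5/2) → z = 25/4

The optimum lies where 6x_1 - 7x_2 = -4 and x_1 = 0.
Solving simultaneously gives x_1 = 0, x_2 = 4/7.

x_1 = 0, x_2 = 4/7, minimum z = 4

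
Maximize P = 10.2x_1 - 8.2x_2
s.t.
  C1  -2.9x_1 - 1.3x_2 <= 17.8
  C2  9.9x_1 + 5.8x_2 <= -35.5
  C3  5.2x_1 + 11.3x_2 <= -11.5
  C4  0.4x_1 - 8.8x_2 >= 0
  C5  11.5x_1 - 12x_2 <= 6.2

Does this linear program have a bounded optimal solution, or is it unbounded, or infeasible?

Vertices and P = 10.2x_1 - 8.2x_2:
  (-3916/651, -178/651) → P = -192418/3255
  (-20554/4975, -22268/4975) → P = -135266/24875
  (-3905/1118, -355/2236) → P = -76751/2236
  (-2786/1325, -6709/2650) → P = -9103/13250
The feasible region has finitely many vertices and no improving ray; the maximum is -9103/13250 at (-2786/1325, -6709/2650).

bounded optimum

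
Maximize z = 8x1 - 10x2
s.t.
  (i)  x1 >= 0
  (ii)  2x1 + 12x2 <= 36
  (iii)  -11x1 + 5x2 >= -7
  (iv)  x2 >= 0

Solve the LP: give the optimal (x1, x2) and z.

The binding constraints are -11x1 + 5x2 = -7 and x2 = 0.
Solving simultaneously gives x1 = 7/11, x2 = 0.

x1 = 7/11, x2 = 0, maximum z = 56/11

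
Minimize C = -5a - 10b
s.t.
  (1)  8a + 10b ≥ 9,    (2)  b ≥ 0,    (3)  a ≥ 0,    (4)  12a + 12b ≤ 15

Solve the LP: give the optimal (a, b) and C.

Extreme points and C = -5a - 10b:
  (9/8, 0) → C = -45/8
  (0, 9/10) → C = -9
  (5/4, 0) → C = -25/4
  (0, 5/4) → C = -25/2

The binding constraints are a = 0 and 12a + 12b = 15.
Solving simultaneously gives a = 0, b = 5/4.

a = 0, b = 5/4, minimum C = -25/2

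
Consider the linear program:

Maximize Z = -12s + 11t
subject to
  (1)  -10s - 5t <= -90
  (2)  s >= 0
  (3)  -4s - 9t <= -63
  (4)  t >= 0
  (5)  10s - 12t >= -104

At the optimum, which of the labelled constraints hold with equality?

Corner points and Z = -12s + 11t:
  (99/14, 27/7) → Z = -297/7
  (56/17, 194/17) → Z = 86
  (63/4, 0) → Z = -189
The feasible region is unbounded (it extends along (6, 5), (1, 0)), but Z strictly decreases along every unbounded feasible direction, so there is no improving ray and the maximum is attained at a vertex.

The maximum is at (56/17, 194/17). Substituting into each constraint, equality holds for (1) and (5); the remaining constraints have slack.

(1) and (5)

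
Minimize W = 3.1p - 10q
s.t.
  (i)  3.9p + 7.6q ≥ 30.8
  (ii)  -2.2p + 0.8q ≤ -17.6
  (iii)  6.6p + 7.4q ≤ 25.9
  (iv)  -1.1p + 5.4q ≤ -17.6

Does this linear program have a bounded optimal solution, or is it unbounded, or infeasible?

infeasible

The boundaries 3.9p + 7.6q = 30.8 and -1.1p + 5.4q = -17.6 meet at (15004/1471, -1738/1471), but that point violates 6.6p + 7.4q ≤ 25.9. Every candidate vertex is excluded by some other constraint, so the feasible region is empty.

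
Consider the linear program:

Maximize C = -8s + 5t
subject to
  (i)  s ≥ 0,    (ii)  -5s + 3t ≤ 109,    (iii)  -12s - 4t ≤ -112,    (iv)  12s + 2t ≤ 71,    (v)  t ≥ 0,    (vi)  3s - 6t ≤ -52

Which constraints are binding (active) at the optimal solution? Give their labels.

Vertices and C = -8s + 5t:
  (0, 28) → C = 140
  (0, 71/2) → C = 355/2
  (5/2, 41/2) → C = 165/2

The maximum is at (0, 71/2). Substituting into each constraint, equality holds for (i) and (iv); the remaining constraints have slack.

(i) and (iv)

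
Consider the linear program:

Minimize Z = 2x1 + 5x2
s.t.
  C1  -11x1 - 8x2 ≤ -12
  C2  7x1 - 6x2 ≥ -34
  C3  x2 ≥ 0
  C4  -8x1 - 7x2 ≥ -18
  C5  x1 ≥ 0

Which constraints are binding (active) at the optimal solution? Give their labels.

Extreme points and Z = 2x1 + 5x2:
  (12/11, 0) → Z = 24/11
  (0, 3/2) → Z = 15/2
  (9/4, 0) → Z = 9/2
  (0, 18/7) → Z = 90/7

The minimum is at (12/11, 0). Substituting into each constraint, equality holds for C1 and C3; the remaining constraints have slack.

C1 and C3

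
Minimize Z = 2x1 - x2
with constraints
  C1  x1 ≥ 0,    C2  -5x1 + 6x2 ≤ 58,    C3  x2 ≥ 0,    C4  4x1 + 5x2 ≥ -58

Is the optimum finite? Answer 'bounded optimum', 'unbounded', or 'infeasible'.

bounded optimum

Corner points and Z = 2x1 - x2:
  (0, 29/3) → Z = -29/3
  (0, 0) → Z = 0
The feasible region has finitely many vertices and no improving ray; the minimum is -29/3 at (0, 29/3).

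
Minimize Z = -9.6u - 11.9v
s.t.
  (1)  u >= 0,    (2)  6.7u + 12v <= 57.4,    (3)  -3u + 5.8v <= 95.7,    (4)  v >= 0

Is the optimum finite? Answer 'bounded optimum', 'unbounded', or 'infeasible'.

bounded optimum

Corner points and Z = -9.6u - 11.9v:
  (0, 287/60) → Z = -34153/600
  (0, 0) → Z = 0
  (574/67, 0) → Z = -27552/335
The feasible region has finitely many vertices and no improving ray; the minimum is -27552/335 at (574/67, 0).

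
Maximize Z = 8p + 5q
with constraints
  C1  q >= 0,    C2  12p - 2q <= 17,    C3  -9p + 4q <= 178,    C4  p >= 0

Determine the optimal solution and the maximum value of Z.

p = 212/15, q = 763/10, maximum Z = 14837/30

Corner points and Z = 8p + 5q:
  (17/12, 0) → Z = 34/3
  (0, 0) → Z = 0
  (212/15, 763/10) → Z = 14837/30
  (0, 89/2) → Z = 445/2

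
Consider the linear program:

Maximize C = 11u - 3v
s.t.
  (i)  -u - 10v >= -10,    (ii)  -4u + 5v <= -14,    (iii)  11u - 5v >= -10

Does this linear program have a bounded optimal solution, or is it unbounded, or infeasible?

unbounded

From the feasible point (38/9, 26/45), moving in the direction (10, -1) keeps every constraint satisfied while C increases without bound.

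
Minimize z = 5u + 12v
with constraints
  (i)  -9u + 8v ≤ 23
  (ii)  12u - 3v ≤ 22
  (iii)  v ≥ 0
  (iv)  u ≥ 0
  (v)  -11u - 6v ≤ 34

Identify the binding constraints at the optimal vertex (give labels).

(iii) and (iv)

Feasible corners and z = 5u + 12v:
  (245/69, 158/23) → z = 6913/69
  (0, 23/8) → z = 69/2
  (11/6, 0) → z = 55/6
  (0, 0) → z = 0

The minimum is at (0, 0). Substituting into each constraint, equality holds for (iii) and (iv); the remaining constraints have slack.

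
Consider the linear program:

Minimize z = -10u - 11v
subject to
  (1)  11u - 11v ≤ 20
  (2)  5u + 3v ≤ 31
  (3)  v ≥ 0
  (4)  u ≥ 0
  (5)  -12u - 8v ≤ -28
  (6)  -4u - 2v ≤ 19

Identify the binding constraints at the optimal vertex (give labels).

(2) and (4)

Corner points and z = -10u - 11v:
  (401/88, 241/88) → z = -6661/88
  (117/55, 17/55) → z = -1357/55
  (0, 31/3) → z = -341/3
  (0, 7/2) → z = -77/2

The minimum is at (0, 31/3). Substituting into each constraint, equality holds for (2) and (4); the remaining constraints have slack.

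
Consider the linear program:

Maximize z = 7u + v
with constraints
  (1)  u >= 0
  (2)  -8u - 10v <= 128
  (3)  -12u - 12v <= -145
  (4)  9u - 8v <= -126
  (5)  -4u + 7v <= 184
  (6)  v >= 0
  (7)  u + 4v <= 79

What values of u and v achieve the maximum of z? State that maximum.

Extreme points and z = 7u + v:
  (0, 63/4) → z = 63/4
  (0, 79/4) → z = 79/4
  (32/11, 837/44) → z = 1733/44

u = 32/11, v = 837/44, maximum z = 1733/44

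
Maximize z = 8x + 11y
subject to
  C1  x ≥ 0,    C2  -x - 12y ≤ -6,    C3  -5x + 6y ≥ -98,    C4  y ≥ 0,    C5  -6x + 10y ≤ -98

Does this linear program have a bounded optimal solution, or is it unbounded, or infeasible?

bounded optimum

Extreme points and z = 8x + 11y:
  (98/5, 0) → z = 784/5
  (28, 7) → z = 301
  (49/3, 0) → z = 392/3
The feasible region has finitely many vertices and no improving ray; the maximum is 301 at (28, 7).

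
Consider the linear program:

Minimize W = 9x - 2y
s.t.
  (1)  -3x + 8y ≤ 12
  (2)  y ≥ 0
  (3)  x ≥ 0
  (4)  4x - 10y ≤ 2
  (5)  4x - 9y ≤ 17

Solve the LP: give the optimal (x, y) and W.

x = 0, y = 3/2, minimum W = -3

The optimum lies where -3x + 8y = 12 and x = 0.
Solving simultaneously gives x = 0, y = 3/2.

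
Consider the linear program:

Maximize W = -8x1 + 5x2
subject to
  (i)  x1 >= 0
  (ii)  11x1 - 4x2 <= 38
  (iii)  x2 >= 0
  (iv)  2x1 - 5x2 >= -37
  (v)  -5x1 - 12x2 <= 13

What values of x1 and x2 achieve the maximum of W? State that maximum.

Extreme points and W = -8x1 + 5x2:
  (0, 0) → W = 0
  (0, 37/5) → W = 37
  (38/11, 0) → W = -304/11
  (338/47, 483/47) → W = -289/47

The binding constraints are x1 = 0 and 2x1 - 5x2 = -37.
Solving simultaneously gives x1 = 0, x2 = 37/5.

x1 = 0, x2 = 37/5, maximum W = 37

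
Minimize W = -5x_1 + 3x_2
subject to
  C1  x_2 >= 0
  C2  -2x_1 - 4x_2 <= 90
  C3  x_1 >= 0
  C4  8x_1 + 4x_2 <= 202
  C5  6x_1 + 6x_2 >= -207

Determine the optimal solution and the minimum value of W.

Vertices and W = -5x_1 + 3x_2:
  (0, 0) → W = 0
  (101/4, 0) → W = -505/4
  (0, 101/2) → W = 303/2

At the optimal vertex, x_2 = 0 and 8x_1 + 4x_2 = 202.
Solving simultaneously gives x_1 = 101/4, x_2 = 0.

x_1 = 101/4, x_2 = 0, minimum W = -505/4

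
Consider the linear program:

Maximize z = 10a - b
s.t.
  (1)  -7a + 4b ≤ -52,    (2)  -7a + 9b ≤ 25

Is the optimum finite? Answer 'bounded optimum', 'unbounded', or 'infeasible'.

From the feasible point (568/35, 77/5), moving in the direction (9, 7) keeps every constraint satisfied while z increases without bound.

unbounded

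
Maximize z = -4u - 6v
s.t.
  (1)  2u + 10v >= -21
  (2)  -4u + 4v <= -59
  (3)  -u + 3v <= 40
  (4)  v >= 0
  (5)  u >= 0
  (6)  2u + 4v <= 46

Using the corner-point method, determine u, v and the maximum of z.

u = 59/4, v = 0, maximum z = -59

Feasible corners and z = -4u - 6v:
  (59/4, 0) → z = -59
  (35/2, 11/4) → z = -173/2
  (23, 0) → z = -92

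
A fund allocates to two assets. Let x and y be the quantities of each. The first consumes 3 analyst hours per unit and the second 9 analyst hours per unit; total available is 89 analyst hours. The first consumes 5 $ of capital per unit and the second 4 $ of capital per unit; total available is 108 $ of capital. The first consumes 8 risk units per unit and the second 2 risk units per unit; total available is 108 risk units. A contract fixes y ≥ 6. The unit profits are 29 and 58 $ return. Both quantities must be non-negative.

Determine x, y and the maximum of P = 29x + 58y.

x = 35/3, y = 6, maximum P = 2059/3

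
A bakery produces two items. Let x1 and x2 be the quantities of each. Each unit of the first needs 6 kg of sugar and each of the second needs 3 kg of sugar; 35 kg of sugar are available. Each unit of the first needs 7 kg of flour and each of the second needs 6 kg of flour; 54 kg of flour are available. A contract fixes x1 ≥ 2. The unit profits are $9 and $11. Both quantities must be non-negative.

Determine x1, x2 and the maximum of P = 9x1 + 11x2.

Feasible corners and P = 9x1 + 11x2:
  (35/6, 0) → P = 105/2
  (2, 0) → P = 18
  (16/5, 79/15) → P = 1301/15
  (2, 20/3) → P = 274/3

The binding constraints are 7x1 + 6x2 = 54 and x1 = 2.
Solving simultaneously gives x1 = 2, x2 = 20/3.

x1 = 2, x2 = 20/3, maximum P = 274/3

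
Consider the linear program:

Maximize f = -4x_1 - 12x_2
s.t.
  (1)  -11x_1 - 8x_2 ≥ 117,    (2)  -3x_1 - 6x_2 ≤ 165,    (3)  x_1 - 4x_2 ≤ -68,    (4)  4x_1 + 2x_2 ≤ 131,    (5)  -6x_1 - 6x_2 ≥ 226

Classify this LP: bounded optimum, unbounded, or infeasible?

bounded optimum

Vertices and f = -4x_1 - 12x_2:
  (-178/3, 13/6) → f = 634/3
  (-656/15, 91/15) → f = 1532/15
The feasible region has finitely many vertices and no improving ray; the maximum is 634/3 at (-178/3, 13/6).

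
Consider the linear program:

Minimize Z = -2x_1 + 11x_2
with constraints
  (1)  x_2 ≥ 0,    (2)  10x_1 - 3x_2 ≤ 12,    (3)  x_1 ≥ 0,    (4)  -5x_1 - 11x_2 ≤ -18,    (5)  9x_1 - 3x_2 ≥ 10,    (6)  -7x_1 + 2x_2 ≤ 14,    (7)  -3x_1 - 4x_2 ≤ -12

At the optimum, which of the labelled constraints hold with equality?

Corner points and Z = -2x_1 + 11x_2:
  (2, 8/3) → Z = 76/3
  (12/7, 12/7) → Z = 108/7
  (76/45, 26/15) → Z = 706/45

The minimum is at (12/7, 12/7). Substituting into each constraint, equality holds for (2) and (7); the remaining constraints have slack.

(2) and (7)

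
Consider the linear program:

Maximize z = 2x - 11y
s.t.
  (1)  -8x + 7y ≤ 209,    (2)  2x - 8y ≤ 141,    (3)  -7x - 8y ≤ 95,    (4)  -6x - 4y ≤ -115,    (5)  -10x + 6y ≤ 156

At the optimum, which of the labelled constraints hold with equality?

(2) and (4)

Vertices and z = 2x - 11y:
  (81/11, 421/11) → z = -4469/11
  (53/2, -11) → z = 174
  (33/38, 1043/38) → z = -11407/38
The feasible region is unbounded (it extends along (7, 8), (4, 1)), but z strictly decreases along every unbounded feasible direction, so there is no improving ray and the maximum is attained at a vertex.

The maximum is at (53/2, -11). Substituting into each constraint, equality holds for (2) and (4); the remaining constraints have slack.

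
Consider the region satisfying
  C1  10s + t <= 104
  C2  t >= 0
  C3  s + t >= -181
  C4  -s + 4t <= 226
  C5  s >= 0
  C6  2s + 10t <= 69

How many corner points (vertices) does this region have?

4

The feasible vertices (each the meet of two boundaries and inside every other half-plane) are:
  (52/5, 0)
  (971/98, 241/49)
  (0, 0)
  (0, 69/10)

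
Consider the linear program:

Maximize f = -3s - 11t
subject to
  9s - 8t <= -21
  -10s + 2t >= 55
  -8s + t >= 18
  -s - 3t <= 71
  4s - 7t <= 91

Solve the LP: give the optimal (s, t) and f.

Feasible corners and f = -3s - 11t:
  (-199/31, -285/62) → f = 4329/62
  (-631/35, -618/35) → f = 8691/35
  (19/6, 130/3) → f = -2917/6
The feasible region is unbounded (it extends along (-3, 1), (1, 8)), but f strictly decreases along every unbounded feasible direction, so there is no improving ray and the maximum is attained at a vertex.

s = -631/35, t = -618/35, maximum f = 8691/35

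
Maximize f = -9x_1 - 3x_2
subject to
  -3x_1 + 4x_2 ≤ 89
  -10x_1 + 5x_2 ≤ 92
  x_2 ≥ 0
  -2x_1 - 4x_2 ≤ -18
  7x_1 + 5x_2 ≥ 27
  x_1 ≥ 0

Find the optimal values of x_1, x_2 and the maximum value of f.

The feasible region is unbounded (it extends along (4, 3), (1, 0)), but f strictly decreases along every unbounded feasible direction, so there is no improving ray and the maximum is attained at a vertex.

x_1 = 0, x_2 = 27/5, maximum f = -81/5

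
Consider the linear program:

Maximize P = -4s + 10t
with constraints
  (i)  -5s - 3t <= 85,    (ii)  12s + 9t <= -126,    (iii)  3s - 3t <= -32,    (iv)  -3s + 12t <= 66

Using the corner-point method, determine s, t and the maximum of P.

Extreme points and P = -4s + 10t:
  (-117/8, -95/24) → P = 227/12
  (-406/23, 25/23) → P = 1874/23
  (-74/7, 2/21) → P = 908/21
  (-234/19, 46/19) → P = 1396/19

At the optimal vertex, -5s - 3t = 85 and -3s + 12t = 66.
Solving simultaneously gives s = -406/23, t = 25/23.

s = -406/23, t = 25/23, maximum P = 1874/23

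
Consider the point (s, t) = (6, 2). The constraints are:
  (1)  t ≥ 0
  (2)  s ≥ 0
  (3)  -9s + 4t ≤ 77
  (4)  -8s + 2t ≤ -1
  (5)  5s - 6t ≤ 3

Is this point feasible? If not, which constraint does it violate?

Constraint (5): 5s - 6t = 18, which is not ≤ 3. All other constraints are satisfied.

not feasible — violates (5)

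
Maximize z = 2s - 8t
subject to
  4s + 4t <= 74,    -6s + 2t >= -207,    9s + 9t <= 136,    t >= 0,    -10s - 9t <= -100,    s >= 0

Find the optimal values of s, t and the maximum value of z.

s = 136/9, t = 0, maximum z = 272/9

Vertices and z = 2s - 8t:
  (136/9, 0) → z = 272/9
  (0, 136/9) → z = -1088/9
  (10, 0) → z = 20
  (0, 100/9) → z = -800/9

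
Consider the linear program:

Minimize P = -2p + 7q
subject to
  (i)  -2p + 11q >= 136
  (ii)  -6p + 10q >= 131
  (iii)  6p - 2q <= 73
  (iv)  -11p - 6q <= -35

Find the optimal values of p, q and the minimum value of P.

p = -81/46, q = 277/23, minimum P = 2020/23

Corner points and P = -2p + 7q:
  (-81/46, 277/23) → P = 2020/23
  (-431/133, 1566/133) → P = 11824/133
  (62/3, 51/2) → P = 823/6
The feasible region is unbounded (it extends along (-6, 11), (1, 3)), but P strictly increases along every unbounded feasible direction, so there is no improving ray and the minimum is attained at a vertex.

At the optimal vertex, -2p + 11q = 136 and -6p + 10q = 131.
Solving simultaneously gives p = -81/46, q = 277/23.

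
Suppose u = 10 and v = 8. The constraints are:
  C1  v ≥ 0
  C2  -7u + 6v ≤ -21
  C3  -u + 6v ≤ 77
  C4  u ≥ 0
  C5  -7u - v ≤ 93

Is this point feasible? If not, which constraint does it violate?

C1: 8 ≥ 0 ✓
C2: -22 ≤ -21 ✓
C3: 38 ≤ 77 ✓
C4: 10 ≥ 0 ✓
C5: -78 ≤ 93 ✓

feasible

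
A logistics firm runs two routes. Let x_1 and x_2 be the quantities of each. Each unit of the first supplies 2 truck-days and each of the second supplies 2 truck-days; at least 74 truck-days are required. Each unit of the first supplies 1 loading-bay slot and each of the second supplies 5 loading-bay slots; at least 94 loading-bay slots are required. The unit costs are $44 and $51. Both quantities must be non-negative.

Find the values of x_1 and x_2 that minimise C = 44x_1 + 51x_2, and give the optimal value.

x_1 = 91/4, x_2 = 57/4, minimum C = 6911/4

Vertices and C = 44x_1 + 51x_2:
  (0, 37) → C = 1887
  (94, 0) → C = 4136
  (91/4, 57/4) → C = 6911/4
The feasible region is unbounded (it extends along (0, 1), (1, 0)), but C strictly increases along every unbounded feasible direction, so there is no improving ray and the minimum is attained at a vertex.

The optimum lies where 2x_1 + 2x_2 = 74 and x_1 + 5x_2 = 94.
Solving simultaneously gives x_1 = 91/4, x_2 = 57/4.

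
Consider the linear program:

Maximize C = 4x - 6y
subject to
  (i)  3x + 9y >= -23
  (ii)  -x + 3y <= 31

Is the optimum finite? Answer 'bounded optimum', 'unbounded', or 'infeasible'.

unbounded

From the feasible point (-58/3, 35/9), moving in the direction (3, 1) keeps every constraint satisfied while C increases without bound.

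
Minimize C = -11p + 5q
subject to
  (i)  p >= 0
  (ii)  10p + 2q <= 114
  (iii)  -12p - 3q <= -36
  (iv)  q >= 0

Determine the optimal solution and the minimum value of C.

p = 57/5, q = 0, minimum C = -627/5

Corner points and C = -11p + 5q:
  (0, 57) → C = 285
  (0, 12) → C = 60
  (57/5, 0) → C = -627/5
  (3, 0) → C = -33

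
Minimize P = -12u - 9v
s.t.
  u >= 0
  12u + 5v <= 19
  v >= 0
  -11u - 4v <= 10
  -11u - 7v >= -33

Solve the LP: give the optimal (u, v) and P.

Feasible corners and P = -12u - 9v:
  (0, 19/5) → P = -171/5
  (0, 0) → P = 0
  (19/12, 0) → P = -19

u = 0, v = 19/5, minimum P = -171/5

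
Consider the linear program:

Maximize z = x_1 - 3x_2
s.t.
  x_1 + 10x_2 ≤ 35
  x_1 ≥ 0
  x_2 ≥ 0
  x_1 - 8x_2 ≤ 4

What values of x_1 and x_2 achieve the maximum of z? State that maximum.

x_1 = 160/9, x_2 = 31/18, maximum z = 227/18

Vertices and z = x_1 - 3x_2:
  (0, 7/2) → z = -21/2
  (160/9, 31/18) → z = 227/18
  (0, 0) → z = 0
  (4, 0) → z = 4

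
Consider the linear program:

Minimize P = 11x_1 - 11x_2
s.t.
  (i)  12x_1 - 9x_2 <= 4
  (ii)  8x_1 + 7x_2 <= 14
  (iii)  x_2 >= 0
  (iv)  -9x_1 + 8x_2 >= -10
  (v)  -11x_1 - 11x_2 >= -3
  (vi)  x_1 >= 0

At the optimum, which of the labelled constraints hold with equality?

Vertices and P = 11x_1 - 11x_2:
  (3/11, 0) → P = 3
  (0, 0) → P = 0
  (0, 3/11) → P = -3

The minimum is at (0, 3/11). Substituting into each constraint, equality holds for (v) and (vi); the remaining constraints have slack.

(v) and (vi)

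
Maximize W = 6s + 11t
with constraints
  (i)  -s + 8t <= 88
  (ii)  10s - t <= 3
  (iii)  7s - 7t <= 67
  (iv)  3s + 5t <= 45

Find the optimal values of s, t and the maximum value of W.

Corner points and W = 6s + 11t:
  (-80/29, 309/29) → W = 2919/29
  (-46/63, -649/63) → W = -7415/63
  (60/53, 441/53) → W = 5211/53
The feasible region is unbounded (it extends along (-8, -1), (-1, -1)), but W strictly decreases along every unbounded feasible direction, so there is no improving ray and the maximum is attained at a vertex.

At the optimal vertex, -s + 8t = 88 and 3s + 5t = 45.
Solving simultaneously gives s = -80/29, t = 309/29.

s = -80/29, t = 309/29, maximum W = 2919/29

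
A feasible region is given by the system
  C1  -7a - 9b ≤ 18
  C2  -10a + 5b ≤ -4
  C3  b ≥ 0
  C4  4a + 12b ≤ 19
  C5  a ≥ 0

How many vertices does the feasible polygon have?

Of the 10 pairwise boundary intersections, those satisfying every inequality are:
  (2/5, 0)
  (143/140, 87/70)
  (19/4, 0)

3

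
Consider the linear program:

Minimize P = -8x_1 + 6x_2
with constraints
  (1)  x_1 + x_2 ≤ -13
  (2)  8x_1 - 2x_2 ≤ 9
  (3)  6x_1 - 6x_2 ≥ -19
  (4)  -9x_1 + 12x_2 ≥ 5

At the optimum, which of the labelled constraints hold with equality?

(1) and (4)

Extreme points and P = -8x_1 + 6x_2:
  (-97/12, -59/12) → P = 211/6
  (-23/3, -16/3) → P = 88/3
  (-11, -47/6) → P = 41

The minimum is at (-23/3, -16/3). Substituting into each constraint, equality holds for (1) and (4); the remaining constraints have slack.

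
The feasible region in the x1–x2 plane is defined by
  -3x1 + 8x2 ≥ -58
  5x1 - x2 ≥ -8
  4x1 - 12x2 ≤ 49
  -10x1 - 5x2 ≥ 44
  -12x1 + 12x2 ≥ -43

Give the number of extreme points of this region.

3

Pairwise boundary intersections that survive every other constraint:
  (-145/56, -277/56)
  (-12/5, -4)
  (-283/140, -333/70)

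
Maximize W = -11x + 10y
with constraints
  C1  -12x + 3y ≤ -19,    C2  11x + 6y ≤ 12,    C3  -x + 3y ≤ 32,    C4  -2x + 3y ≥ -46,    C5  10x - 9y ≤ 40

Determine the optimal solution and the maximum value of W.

x = 10/7, y = -13/21, maximum W = -460/21

Vertices and W = -11x + 10y:
  (10/7, -13/21) → W = -460/21
  (17/26, -145/39) → W = -3461/78
  (116/53, -320/159) → W = -7028/159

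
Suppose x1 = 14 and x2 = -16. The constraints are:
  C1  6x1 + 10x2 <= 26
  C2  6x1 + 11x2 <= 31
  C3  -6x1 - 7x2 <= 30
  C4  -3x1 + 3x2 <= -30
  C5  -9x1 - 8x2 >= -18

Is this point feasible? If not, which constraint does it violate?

C1: -76 ≤ 26 ✓
C2: -92 ≤ 31 ✓
C3: 28 ≤ 30 ✓
C4: -90 ≤ -30 ✓
C5: 2 ≥ -18 ✓

feasible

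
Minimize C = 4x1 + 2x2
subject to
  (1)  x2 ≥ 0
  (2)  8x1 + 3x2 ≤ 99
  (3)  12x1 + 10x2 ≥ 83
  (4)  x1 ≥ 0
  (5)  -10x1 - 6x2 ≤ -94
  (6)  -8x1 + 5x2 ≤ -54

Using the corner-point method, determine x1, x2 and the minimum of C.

x1 = 397/49, x2 = 106/49, minimum C = 1800/49

Extreme points and C = 4x1 + 2x2:
  (99/8, 0) → C = 99/2
  (47/5, 0) → C = 188/5
  (657/64, 45/8) → C = 837/16
  (397/49, 106/49) → C = 1800/49

The optimum lies where -10x1 - 6x2 = -94 and -8x1 + 5x2 = -54.
Solving simultaneously gives x1 = 397/49, x2 = 106/49.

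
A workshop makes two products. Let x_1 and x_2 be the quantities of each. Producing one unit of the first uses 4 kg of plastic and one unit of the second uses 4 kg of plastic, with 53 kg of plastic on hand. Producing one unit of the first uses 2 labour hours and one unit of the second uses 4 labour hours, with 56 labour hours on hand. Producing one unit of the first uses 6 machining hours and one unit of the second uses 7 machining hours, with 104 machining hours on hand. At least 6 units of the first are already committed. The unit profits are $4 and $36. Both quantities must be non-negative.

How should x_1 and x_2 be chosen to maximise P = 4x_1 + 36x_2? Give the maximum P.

Vertices and P = 4x_1 + 36x_2:
  (53/4, 0) → P = 53
  (6, 0) → P = 24
  (6, 29/4) → P = 285

x_1 = 6, x_2 = 29/4, maximum P = 285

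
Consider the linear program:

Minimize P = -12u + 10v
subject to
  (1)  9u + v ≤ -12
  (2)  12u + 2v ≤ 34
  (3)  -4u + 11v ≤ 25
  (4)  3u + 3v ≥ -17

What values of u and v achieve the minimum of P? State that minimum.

u = -19/24, v = -39/8, minimum P = -157/4

Corner points and P = -12u + 10v:
  (-157/103, 177/103) → P = 3654/103
  (-19/24, -39/8) → P = -157/4
  (-262/45, 7/45) → P = 3214/45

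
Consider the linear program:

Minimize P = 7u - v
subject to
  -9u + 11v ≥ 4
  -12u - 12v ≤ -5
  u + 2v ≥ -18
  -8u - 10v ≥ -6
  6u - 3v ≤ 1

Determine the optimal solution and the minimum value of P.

Extreme points and P = 7u - v:
  (7/240, 31/80) → P = -11/60
  (13/89, 43/89) → P = 48/89
  (-11/12, 4/3) → P = -31/4

At the optimal vertex, -12u - 12v = -5 and -8u - 10v = -6.
Solving simultaneously gives u = -11/12, v = 4/3.

u = -11/12, v = 4/3, minimum P = -31/4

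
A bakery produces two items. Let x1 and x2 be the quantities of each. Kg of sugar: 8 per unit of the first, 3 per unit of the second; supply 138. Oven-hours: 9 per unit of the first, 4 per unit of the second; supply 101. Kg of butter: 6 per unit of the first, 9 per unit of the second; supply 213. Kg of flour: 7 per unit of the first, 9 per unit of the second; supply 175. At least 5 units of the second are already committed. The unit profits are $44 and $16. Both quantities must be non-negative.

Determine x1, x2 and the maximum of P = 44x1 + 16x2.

x1 = 9, x2 = 5, maximum P = 476

Feasible corners and P = 44x1 + 16x2:
  (0, 175/9) → P = 2800/9
  (0, 5) → P = 80
  (209/53, 868/53) → P = 23084/53
  (9, 5) → P = 476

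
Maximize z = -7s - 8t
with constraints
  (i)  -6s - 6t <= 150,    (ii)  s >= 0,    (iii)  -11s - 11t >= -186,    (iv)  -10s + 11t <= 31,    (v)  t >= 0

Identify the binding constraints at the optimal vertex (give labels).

(ii) and (v)

Feasible corners and z = -7s - 8t:
  (0, 31/11) → z = -248/11
  (0, 0) → z = 0
  (155/21, 2201/231) → z = -29543/231
  (186/11, 0) → z = -1302/11

The maximum is at (0, 0). Substituting into each constraint, equality holds for (ii) and (v); the remaining constraints have slack.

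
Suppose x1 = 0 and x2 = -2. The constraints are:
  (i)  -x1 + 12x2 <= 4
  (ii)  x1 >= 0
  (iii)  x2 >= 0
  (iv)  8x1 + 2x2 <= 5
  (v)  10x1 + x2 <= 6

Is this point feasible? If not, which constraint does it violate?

not feasible — violates (iii)

Constraint (iii): x2 = -2, which is not ≥ 0. All other constraints are satisfied.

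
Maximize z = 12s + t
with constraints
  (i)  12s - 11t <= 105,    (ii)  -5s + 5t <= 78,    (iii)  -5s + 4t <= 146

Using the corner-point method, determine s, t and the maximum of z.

s = 1383/5, t = 1461/5, maximum z = 18057/5

Extreme points and z = 12s + t:
  (1383/5, 1461/5) → z = 18057/5
  (-2026/7, -2277/7) → z = -26589/7
  (-418/5, -68) → z = -5356/5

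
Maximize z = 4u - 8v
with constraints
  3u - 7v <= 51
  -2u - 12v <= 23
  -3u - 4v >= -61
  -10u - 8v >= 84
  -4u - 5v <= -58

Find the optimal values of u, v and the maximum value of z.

Extreme points and z = 4u - 8v:
  (-103/2, 431/8) → z = -637
  (-73, 70) → z = -852
  (-442/9, 458/9) → z = -5432/9

The optimum lies where -10u - 8v = 84 and -4u - 5v = -58.
Solving simultaneously gives u = -442/9, v = 458/9.

u = -442/9, v = 458/9, maximum z = -5432/9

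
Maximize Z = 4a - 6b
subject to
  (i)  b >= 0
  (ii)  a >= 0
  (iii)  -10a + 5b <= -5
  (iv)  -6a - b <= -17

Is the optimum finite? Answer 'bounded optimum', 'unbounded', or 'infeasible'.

From the feasible point (17/6, 0), moving in the direction (1, 0) keeps every constraint satisfied while Z increases without bound.

unbounded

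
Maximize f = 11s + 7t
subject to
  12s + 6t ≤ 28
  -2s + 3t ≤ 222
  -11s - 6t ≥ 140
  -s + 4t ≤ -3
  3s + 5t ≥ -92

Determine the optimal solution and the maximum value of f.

s = -271/25, t = -173/50, maximum f = -7173/50

Vertices and f = 11s + 7t:
  (-271/25, -173/50) → f = -7173/50
  (-4, -16) → f = -156
  (-353/17, -101/17) → f = -270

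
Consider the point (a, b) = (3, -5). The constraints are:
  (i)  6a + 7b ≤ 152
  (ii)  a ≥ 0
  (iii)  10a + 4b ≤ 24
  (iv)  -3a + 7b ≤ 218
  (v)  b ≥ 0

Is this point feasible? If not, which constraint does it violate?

Constraint (v): b = -5, which is not ≥ 0. All other constraints are satisfied.

not feasible — violates (v)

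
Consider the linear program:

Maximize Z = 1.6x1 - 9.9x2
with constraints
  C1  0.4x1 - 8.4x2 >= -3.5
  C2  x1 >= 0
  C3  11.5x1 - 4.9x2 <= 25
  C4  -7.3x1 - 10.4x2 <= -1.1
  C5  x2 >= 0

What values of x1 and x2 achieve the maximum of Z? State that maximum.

Extreme points and Z = 1.6x1 - 9.9x2:
  (0, 5/12) → Z = -33/8
  (3245/1352, 5025/9464) → Z = -26807/18928
  (0, 11/104) → Z = -1089/1040
  (50/23, 0) → Z = 80/23
  (11/73, 0) → Z = 88/365

x1 = 50/23, x2 = 0, maximum Z = 80/23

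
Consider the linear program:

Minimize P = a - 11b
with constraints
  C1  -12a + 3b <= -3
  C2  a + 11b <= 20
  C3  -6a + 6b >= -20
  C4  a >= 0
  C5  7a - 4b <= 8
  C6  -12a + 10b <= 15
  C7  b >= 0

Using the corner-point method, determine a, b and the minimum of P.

a = 31/45, b = 79/45, minimum P = -838/45

Feasible corners and P = a - 11b:
  (31/45, 79/45) → P = -838/45
  (1/4, 0) → P = 1/4
  (56/27, 44/27) → P = -428/27
  (8/7, 0) → P = 8/7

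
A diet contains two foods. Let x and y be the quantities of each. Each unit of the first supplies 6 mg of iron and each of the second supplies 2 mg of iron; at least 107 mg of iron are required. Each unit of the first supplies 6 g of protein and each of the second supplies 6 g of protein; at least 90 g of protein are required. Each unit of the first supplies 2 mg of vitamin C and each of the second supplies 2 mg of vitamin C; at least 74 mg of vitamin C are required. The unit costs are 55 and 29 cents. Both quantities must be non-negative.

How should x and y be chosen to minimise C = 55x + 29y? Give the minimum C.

x = 33/4, y = 115/4, minimum C = 2575/2

Corner points and C = 55x + 29y:
  (0, 107/2) → C = 3103/2
  (37, 0) → C = 2035
  (33/4, 115/4) → C = 2575/2
The feasible region is unbounded (it extends along (0, 1), (1, 0)), but C strictly increases along every unbounded feasible direction, so there is no improving ray and the minimum is attained at a vertex.

At the optimal vertex, 6x + 2y = 107 and 2x + 2y = 74.
Solving simultaneously gives x = 33/4, y = 115/4.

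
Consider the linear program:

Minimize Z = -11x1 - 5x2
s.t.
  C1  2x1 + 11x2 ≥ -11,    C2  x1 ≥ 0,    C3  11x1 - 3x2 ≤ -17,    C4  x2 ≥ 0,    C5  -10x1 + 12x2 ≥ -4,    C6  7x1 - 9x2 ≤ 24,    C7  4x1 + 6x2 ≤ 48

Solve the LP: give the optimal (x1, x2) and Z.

Feasible corners and Z = -11x1 - 5x2:
  (0, 17/3) → Z = -85/3
  (0, 8) → Z = -40
  (7/13, 298/39) → Z = -1721/39

The binding constraints are 11x1 - 3x2 = -17 and 4x1 + 6x2 = 48.
Solving simultaneously gives x1 = 7/13, x2 = 298/39.

x1 = 7/13, x2 = 298/39, minimum Z = -1721/39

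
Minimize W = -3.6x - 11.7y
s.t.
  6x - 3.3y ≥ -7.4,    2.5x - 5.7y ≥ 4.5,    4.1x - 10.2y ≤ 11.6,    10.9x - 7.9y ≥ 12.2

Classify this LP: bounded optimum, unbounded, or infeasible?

unbounded

From the feasible point (3399/4238, -1855/4238), moving in the direction (5.7, 2.5) keeps every constraint satisfied while W decreases without bound.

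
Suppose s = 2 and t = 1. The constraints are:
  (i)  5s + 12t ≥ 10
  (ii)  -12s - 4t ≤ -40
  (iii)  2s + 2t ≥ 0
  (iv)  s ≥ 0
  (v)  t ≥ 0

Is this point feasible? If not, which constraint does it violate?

not feasible — violates (ii)

Constraint (ii): -12s - 4t = -28, which is not ≤ -40. All other constraints are satisfied.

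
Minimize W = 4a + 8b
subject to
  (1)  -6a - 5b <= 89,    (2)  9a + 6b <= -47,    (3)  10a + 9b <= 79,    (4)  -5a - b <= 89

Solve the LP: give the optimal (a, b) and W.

a = 299/9, b = -173/3, minimum W = -2956/9

Vertices and W = 4a + 8b:
  (299/9, -173/3) → W = -2956/9
  (-356/19, 89/19) → W = -712/19
  (-487/21, 566/21) → W = 860/7

The optimum lies where -6a - 5b = 89 and 9a + 6b = -47.
Solving simultaneously gives a = 299/9, b = -173/3.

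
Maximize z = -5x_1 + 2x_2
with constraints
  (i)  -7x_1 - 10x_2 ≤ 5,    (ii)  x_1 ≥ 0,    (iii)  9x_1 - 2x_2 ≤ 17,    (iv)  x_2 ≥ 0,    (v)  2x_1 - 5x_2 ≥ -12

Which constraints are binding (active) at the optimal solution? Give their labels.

(ii) and (v)

Corner points and z = -5x_1 + 2x_2:
  (0, 0) → z = 0
  (0, 12/5) → z = 24/5
  (17/9, 0) → z = -85/9
  (109/41, 142/41) → z = -261/41

The maximum is at (0, 12/5). Substituting into each constraint, equality holds for (ii) and (v); the remaining constraints have slack.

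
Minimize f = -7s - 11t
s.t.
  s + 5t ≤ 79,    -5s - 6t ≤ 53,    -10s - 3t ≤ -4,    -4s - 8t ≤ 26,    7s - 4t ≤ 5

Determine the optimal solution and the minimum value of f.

Extreme points and f = -7s - 11t:
  (-217/47, 786/47) → f = -7127/47
  (341/39, 548/39) → f = -2805/13
  (31/61, -22/61) → f = 25/61

The binding constraints are s + 5t = 79 and 7s - 4t = 5.
Solving simultaneously gives s = 341/39, t = 548/39.

s = 341/39, t = 548/39, minimum f = -2805/13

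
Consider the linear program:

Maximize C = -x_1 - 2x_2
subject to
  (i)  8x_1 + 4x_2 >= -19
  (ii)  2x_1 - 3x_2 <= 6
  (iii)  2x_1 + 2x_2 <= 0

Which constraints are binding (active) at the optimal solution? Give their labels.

(i) and (ii)

Feasible corners and C = -x_1 - 2x_2:
  (-33/32, -43/16) → C = 205/32
  (-19/4, 19/4) → C = -19/4
  (6/5, -6/5) → C = 6/5

The maximum is at (-33/32, -43/16). Substituting into each constraint, equality holds for (i) and (ii); the remaining constraints have slack.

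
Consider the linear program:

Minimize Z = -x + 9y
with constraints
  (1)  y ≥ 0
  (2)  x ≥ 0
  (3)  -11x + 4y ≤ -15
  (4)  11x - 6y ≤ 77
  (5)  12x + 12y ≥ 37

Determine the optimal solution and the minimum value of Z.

x = 7, y = 0, minimum Z = -7

Extreme points and Z = -x + 9y:
  (7, 0) → Z = -7
  (37/12, 0) → Z = -37/12
  (82/45, 227/180) → Z = 343/36
The feasible region is unbounded (it extends along (6, 11), (4, 11)), but Z strictly increases along every unbounded feasible direction, so there is no improving ray and the minimum is attained at a vertex.

The binding constraints are y = 0 and 11x - 6y = 77.
Solving simultaneously gives x = 7, y = 0.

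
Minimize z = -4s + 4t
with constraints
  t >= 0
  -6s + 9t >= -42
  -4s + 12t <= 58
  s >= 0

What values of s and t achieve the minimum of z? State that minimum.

Feasible corners and z = -4s + 4t:
  (7, 0) → z = -28
  (0, 0) → z = 0
  (57/2, 43/3) → z = -170/3
  (0, 29/6) → z = 58/3

The binding constraints are -6s + 9t = -42 and -4s + 12t = 58.
Solving simultaneously gives s = 57/2, t = 43/3.

s = 57/2, t = 43/3, minimum z = -170/3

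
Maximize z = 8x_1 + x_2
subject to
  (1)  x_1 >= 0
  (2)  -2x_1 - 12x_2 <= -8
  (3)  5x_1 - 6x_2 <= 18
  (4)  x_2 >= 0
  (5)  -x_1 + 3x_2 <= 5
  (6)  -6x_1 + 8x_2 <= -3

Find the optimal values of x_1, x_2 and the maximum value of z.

Extreme points and z = 8x_1 + x_2:
  (11/3, 1/18) → z = 529/18
  (25/22, 21/44) → z = 421/44
  (28/3, 43/9) → z = 715/9
  (49/10, 33/10) → z = 85/2

x_1 = 28/3, x_2 = 43/9, maximum z = 715/9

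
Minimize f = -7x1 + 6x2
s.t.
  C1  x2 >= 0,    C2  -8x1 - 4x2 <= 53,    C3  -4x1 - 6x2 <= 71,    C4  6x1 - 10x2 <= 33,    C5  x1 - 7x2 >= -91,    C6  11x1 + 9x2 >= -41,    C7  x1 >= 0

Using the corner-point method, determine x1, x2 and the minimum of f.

x1 = 1141/32, x2 = 579/32, minimum f = -4513/32

Corner points and f = -7x1 + 6x2:
  (11/2, 0) → f = -77/2
  (0, 0) → f = 0
  (1141/32, 579/32) → f = -4513/32
  (0, 13) → f = 78

At the optimal vertex, 6x1 - 10x2 = 33 and x1 - 7x2 = -91.
Solving simultaneously gives x1 = 1141/32, x2 = 579/32.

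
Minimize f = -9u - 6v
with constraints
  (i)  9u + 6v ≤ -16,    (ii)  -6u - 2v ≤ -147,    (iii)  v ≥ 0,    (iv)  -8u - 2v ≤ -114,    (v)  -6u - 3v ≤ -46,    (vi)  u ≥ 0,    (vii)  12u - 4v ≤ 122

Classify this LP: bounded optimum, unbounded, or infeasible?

infeasible

The boundaries -6u - 2v = -147 and u = 0 meet at (0, 147/2), but that point violates 9u + 6v ≤ -16. Every candidate vertex is excluded by some other constraint, so the feasible region is empty.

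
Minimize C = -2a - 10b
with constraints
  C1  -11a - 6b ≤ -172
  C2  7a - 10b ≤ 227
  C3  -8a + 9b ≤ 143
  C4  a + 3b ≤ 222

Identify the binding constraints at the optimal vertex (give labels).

C3 and C4

Extreme points and C = -2a - 10b:
  (1541/76, -1293/152) → C = 3383/76
  (230/49, 983/49) → C = -210
  (2901/31, 1327/31) → C = -19072/31
  (523/11, 1919/33) → C = -22328/33

The minimum is at (523/11, 1919/33). Substituting into each constraint, equality holds for C3 and C4; the remaining constraints have slack.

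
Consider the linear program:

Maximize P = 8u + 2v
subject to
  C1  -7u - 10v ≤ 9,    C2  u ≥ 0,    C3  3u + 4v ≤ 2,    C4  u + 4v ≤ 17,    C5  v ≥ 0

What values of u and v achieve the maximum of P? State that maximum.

u = 2/3, v = 0, maximum P = 16/3

Extreme points and P = 8u + 2v:
  (0, 1/2) → P = 1
  (0, 0) → P = 0
  (2/3, 0) → P = 16/3

The optimum lies where 3u + 4v = 2 and v = 0.
Solving simultaneously gives u = 2/3, v = 0.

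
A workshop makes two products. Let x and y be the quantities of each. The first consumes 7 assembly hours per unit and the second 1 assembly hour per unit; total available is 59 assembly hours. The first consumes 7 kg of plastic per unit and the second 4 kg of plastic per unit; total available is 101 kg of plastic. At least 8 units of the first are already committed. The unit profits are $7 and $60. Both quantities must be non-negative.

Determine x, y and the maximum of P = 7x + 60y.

Corner points and P = 7x + 60y:
  (59/7, 0) → P = 59
  (8, 0) → P = 56
  (8, 3) → P = 236

The optimum lies where 7x + y = 59 and x = 8.
Solving simultaneously gives x = 8, y = 3.

x = 8, y = 3, maximum P = 236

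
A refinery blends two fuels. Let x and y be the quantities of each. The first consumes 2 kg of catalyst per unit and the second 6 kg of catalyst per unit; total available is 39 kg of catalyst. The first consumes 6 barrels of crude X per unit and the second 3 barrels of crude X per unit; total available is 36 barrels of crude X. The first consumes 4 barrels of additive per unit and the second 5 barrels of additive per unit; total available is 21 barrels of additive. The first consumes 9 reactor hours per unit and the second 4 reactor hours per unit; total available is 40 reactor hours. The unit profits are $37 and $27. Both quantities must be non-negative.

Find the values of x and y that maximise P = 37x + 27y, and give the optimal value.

x = 4, y = 1, maximum P = 175

Vertices and P = 37x + 27y:
  (0, 0) → P = 0
  (0, 21/5) → P = 567/5
  (40/9, 0) → P = 1480/9
  (4, 1) → P = 175

The optimum lies where 4x + 5y = 21 and 9x + 4y = 40.
Solving simultaneously gives x = 4, y = 1.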